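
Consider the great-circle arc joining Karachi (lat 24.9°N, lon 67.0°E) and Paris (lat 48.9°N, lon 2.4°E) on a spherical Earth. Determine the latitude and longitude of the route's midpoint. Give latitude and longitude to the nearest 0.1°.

≈ lat 41.5°N, lon 40.5°E

From cos δ = sin φ₁ sin φ₂ + cos φ₁ cos φ₂ cos Δλ, the central angle is δ ≈ 0.961 rad (55.0°).
Interpolate at f = 1/2 with slerp weights a = sin((1−f)δ)/sin δ ≈ 0.564, b = sin(fδ)/sin δ ≈ 0.564.
p = a·p₁ + b·p₂ ≈ (0.570, 0.486, 0.662); φ = arcsin(p_z) ≈ 41.47°, λ = atan2(p_y, p_x) ≈ 40.46°.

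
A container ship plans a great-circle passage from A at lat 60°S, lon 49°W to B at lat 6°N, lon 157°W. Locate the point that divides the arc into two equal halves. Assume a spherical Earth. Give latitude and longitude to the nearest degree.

≈ lat 38°S, lon 127°W

From cos δ = sin φ₁ sin φ₂ + cos φ₁ cos φ₂ cos Δλ, the central angle is δ ≈ 1.817 rad (104.1°).
Interpolate at f = 1/2 with slerp weights a = sin((1−f)δ)/sin δ ≈ 0.813, b = sin(fδ)/sin δ ≈ 0.813.
p = a·p₁ + b·p₂ ≈ (-0.478, -0.623, -0.619); φ = arcsin(p_z) ≈ -38.27°, λ = atan2(p_y, p_x) ≈ -127.49°.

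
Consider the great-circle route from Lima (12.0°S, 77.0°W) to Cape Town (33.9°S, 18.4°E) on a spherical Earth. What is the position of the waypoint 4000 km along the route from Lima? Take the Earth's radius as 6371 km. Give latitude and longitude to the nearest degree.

≈ (29°S, 43°W)

Write both endpoints as unit vectors p₁, p₂ with components (cos φ cos λ, cos φ sin λ, sin φ).
The central angle between the endpoints is δ = arccos(p₁·p₂) ≈ 1.531 rad (87.7°). The total great-circle distance is δ·R ≈ 1.531 × 6371 ≈ 9755 km, so the target fraction is f = 4000/9755 ≈ 0.410.
Interpolate at f ≈ 0.410 with slerp weights a = sin((1−f)δ)/sin δ ≈ 0.786, b = sin(fδ)/sin δ ≈ 0.588.
p = a·p₁ + b·p₂ ≈ (0.636, -0.595, -0.491); φ = arcsin(p_z) ≈ -29.43°, λ = atan2(p_y, p_x) ≈ -43.10°.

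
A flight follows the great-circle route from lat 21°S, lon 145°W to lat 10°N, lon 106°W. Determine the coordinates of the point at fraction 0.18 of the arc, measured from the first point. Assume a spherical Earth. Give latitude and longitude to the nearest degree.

From cos δ = sin φ₁ sin φ₂ + cos φ₁ cos φ₂ cos Δλ, the central angle is δ ≈ 0.860 rad (49.3°).
Interpolate at f = 0.18 with slerp weights a = sin((1−f)δ)/sin δ ≈ 0.855, b = sin(fδ)/sin δ ≈ 0.203.
p = a·p₁ + b·p₂ ≈ (-0.709, -0.651, -0.271); φ = arcsin(p_z) ≈ -15.74°, λ = atan2(p_y, p_x) ≈ -137.47°.

≈ lat 16°S, lon 137°W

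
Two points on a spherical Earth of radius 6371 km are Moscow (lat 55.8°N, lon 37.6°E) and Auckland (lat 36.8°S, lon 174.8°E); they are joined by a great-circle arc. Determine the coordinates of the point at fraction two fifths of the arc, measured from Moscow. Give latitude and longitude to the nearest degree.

≈ lat 34°N, lon 120°E

Write both endpoints as unit vectors p₁, p₂ with components (cos φ cos λ, cos φ sin λ, sin φ).
The central angle between the endpoints is δ = arccos(p₁·p₂) ≈ 2.542 rad (145.7°).
Interpolate at f = 2/5 with slerp weights a = sin((1−f)δ)/sin δ ≈ 1.771, b = sin(fδ)/sin δ ≈ 1.508.
p = a·p₁ + b·p₂ ≈ (-0.414, 0.717, 0.562); φ = arcsin(p_z) ≈ 34.16°, λ = atan2(p_y, p_x) ≈ 119.99°.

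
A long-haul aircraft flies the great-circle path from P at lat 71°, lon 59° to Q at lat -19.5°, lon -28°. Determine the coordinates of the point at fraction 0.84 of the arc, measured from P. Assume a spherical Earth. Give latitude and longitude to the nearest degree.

The haversine formula gives a central angle δ ≈ 1.875 rad (107.4°) between the endpoints.
Interpolate at f = 0.84 with slerp weights a = sin((1−f)δ)/sin δ ≈ 0.310, b = sin(fδ)/sin δ ≈ 1.048.
p = a·p₁ + b·p₂ ≈ (0.924, -0.377, -0.057); φ = arcsin(p_z) ≈ -3.27°, λ = atan2(p_y, p_x) ≈ -22.21°.

≈ lat -3°, lon -22°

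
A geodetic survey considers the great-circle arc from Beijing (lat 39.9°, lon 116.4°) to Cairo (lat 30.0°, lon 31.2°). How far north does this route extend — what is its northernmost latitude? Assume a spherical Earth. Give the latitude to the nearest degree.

The great circle lies in the plane with unit normal n̂ = (p₁ × p₂)/|p₁ × p₂|.
Here n̂_z ≈ -0.715; the vertex latitude is φ_max = arccos|n̂_z| ≈ 44.4°.
Check via Clairaut: cos φ_max = |cos φ₁| · sin C = cos(39.9°)·sin(68.7°) ≈ 0.715, again giving ≈ 44.4°.

≈ 44°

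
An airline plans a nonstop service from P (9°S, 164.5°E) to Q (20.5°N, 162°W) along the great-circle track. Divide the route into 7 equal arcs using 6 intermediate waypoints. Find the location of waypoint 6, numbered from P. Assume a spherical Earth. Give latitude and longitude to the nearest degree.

Write both endpoints as unit vectors p₁, p₂ with components (cos φ cos λ, cos φ sin λ, sin φ).
The central angle between the endpoints is δ = arccos(p₁·p₂) ≈ 0.772 rad (44.2°).
Interpolate at f = 6/7 with slerp weights a = sin((1−f)δ)/sin δ ≈ 0.158, b = sin(fδ)/sin δ ≈ 0.881.
p = a·p₁ + b·p₂ ≈ (-0.935, -0.213, 0.284); φ = arcsin(p_z) ≈ 16.49°, λ = atan2(p_y, p_x) ≈ -167.15°.

≈ (16°N, 167°W)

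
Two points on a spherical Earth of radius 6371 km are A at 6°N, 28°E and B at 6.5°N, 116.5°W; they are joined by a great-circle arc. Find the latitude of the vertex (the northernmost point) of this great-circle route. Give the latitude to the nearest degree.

≈ 20°N

The great circle lies in the plane with unit normal n̂ = (p₁ × p₂)/|p₁ × p₂|.
Here n̂_z ≈ -0.941; the vertex latitude is φ_max = arccos|n̂_z| ≈ 19.8°.
Check via Clairaut: cos φ_max = |cos φ₁| · sin C = cos(6.0°)·sin(71.1°) ≈ 0.941, again giving ≈ 19.8°.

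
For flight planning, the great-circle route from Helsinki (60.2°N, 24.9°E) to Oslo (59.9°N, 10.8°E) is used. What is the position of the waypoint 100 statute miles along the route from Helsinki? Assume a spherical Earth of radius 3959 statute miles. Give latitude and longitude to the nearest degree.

≈ (60°N, 22°E)

From cos δ = sin φ₁ sin φ₂ + cos φ₁ cos φ₂ cos Δλ, the central angle is δ ≈ 0.123 rad (7.0°). The total great-circle distance is δ·R ≈ 0.123 × 3959 ≈ 486 mi, so the target fraction is f = 100/486 ≈ 0.206.
Interpolate at f ≈ 0.206 with slerp weights a = sin((1−f)δ)/sin δ ≈ 0.795, b = sin(fδ)/sin δ ≈ 0.206.
p = a·p₁ + b·p₂ ≈ (0.460, 0.186, 0.868); φ = arcsin(p_z) ≈ 60.26°, λ = atan2(p_y, p_x) ≈ 21.99°.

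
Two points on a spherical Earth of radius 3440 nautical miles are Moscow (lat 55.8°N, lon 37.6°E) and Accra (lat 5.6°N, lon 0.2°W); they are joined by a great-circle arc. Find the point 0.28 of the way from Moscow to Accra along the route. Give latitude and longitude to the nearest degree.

≈ lat 43°N, lon 22°E

From cos δ = sin φ₁ sin φ₂ + cos φ₁ cos φ₂ cos Δλ, the central angle is δ ≈ 1.021 rad (58.5°).
Interpolate at f = 0.28 with slerp weights a = sin((1−f)δ)/sin δ ≈ 0.787, b = sin(fδ)/sin δ ≈ 0.331.
p = a·p₁ + b·p₂ ≈ (0.679, 0.269, 0.683); φ = arcsin(p_z) ≈ 43.06°, λ = atan2(p_y, p_x) ≈ 21.57°.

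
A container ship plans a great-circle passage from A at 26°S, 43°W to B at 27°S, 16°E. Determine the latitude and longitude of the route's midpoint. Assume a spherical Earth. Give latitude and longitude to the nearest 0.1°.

≈ 29.8°S, 13.6°W

Convert each endpoint to a unit vector on the sphere (x = cos φ cos λ, y = cos φ sin λ, z = sin φ).
The central angle between the endpoints is δ = arccos(p₁·p₂) ≈ 0.913 rad (52.3°).
Interpolate at f = 1/2 with slerp weights a = sin((1−f)δ)/sin δ ≈ 0.557, b = sin(fδ)/sin δ ≈ 0.557.
p = a·p₁ + b·p₂ ≈ (0.843, -0.205, -0.497); φ = arcsin(p_z) ≈ -29.81°, λ = atan2(p_y, p_x) ≈ -13.64°.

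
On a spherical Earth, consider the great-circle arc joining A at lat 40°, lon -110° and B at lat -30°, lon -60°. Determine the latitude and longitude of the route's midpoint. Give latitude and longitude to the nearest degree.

≈ lat 6°, lon -83°

Write both endpoints as unit vectors p₁, p₂ with components (cos φ cos λ, cos φ sin λ, sin φ).
The central angle between the endpoints is δ = arccos(p₁·p₂) ≈ 1.466 rad (84.0°).
Interpolate at f = 1/2 with slerp weights a = sin((1−f)δ)/sin δ ≈ 0.673, b = sin(fδ)/sin δ ≈ 0.673.
p = a·p₁ + b·p₂ ≈ (0.115, -0.989, 0.096); φ = arcsin(p_z) ≈ 5.51°, λ = atan2(p_y, p_x) ≈ -83.36°.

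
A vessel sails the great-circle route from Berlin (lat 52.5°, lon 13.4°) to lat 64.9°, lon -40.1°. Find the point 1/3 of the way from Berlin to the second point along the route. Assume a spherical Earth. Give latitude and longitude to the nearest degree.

≈ lat 59°, lon 0°

The haversine formula gives a central angle δ ≈ 0.511 rad (29.3°) between the endpoints.
Interpolate at f = 1/3 with slerp weights a = sin((1−f)δ)/sin δ ≈ 0.683, b = sin(fδ)/sin δ ≈ 0.347.
p = a·p₁ + b·p₂ ≈ (0.517, 0.002, 0.856); φ = arcsin(p_z) ≈ 58.86°, λ = atan2(p_y, p_x) ≈ 0.19°.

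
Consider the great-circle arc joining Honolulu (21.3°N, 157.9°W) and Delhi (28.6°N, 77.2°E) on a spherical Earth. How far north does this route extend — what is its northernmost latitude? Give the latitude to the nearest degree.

The great circle lies in the plane with unit normal n̂ = (p₁ × p₂)/|p₁ × p₂|.
Here n̂_z ≈ -0.702; the vertex latitude is φ_max = arccos|n̂_z| ≈ 45.4°.
Check via Clairaut: cos φ_max = |cos φ₁| · sin C = cos(21.3°)·sin(48.9°) ≈ 0.702, again giving ≈ 45.4°.

≈ 45°N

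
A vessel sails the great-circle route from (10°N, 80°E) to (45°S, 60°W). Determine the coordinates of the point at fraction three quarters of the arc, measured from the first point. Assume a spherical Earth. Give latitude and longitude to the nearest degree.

≈ (53°S, 10°W)

From cos δ = sin φ₁ sin φ₂ + cos φ₁ cos φ₂ cos Δλ, the central angle is δ ≈ 2.287 rad (131.0°).
Interpolate at f = 3/4 with slerp weights a = sin((1−f)δ)/sin δ ≈ 0.717, b = sin(fδ)/sin δ ≈ 1.312.
p = a·p₁ + b·p₂ ≈ (0.586, -0.108, -0.803); φ = arcsin(p_z) ≈ -53.41°, λ = atan2(p_y, p_x) ≈ -10.41°.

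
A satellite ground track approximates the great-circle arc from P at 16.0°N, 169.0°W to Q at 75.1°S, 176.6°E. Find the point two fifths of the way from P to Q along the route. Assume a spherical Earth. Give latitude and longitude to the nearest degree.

Write both endpoints as unit vectors p₁, p₂ with components (cos φ cos λ, cos φ sin λ, sin φ).
The central angle between the endpoints is δ = arccos(p₁·p₂) ≈ 1.598 rad (91.5°).
Interpolate at f = 2/5 with slerp weights a = sin((1−f)δ)/sin δ ≈ 0.819, b = sin(fδ)/sin δ ≈ 0.597.
p = a·p₁ + b·p₂ ≈ (-0.926, -0.141, -0.351); φ = arcsin(p_z) ≈ -20.55°, λ = atan2(p_y, p_x) ≈ -171.34°.

≈ 21°S, 171°W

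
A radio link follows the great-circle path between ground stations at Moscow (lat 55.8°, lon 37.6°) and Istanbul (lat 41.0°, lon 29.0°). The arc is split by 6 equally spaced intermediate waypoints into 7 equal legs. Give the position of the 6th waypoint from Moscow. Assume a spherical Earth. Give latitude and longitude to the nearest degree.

Convert each endpoint to a unit vector on the sphere (x = cos φ cos λ, y = cos φ sin λ, z = sin φ).
The central angle between the endpoints is δ = arccos(p₁·p₂) ≈ 0.276 rad (15.8°).
Interpolate at f = 6/7 with slerp weights a = sin((1−f)δ)/sin δ ≈ 0.145, b = sin(fδ)/sin δ ≈ 0.860.
p = a·p₁ + b·p₂ ≈ (0.632, 0.364, 0.684); φ = arcsin(p_z) ≈ 43.15°, λ = atan2(p_y, p_x) ≈ 29.95°.

≈ lat 43°, lon 30°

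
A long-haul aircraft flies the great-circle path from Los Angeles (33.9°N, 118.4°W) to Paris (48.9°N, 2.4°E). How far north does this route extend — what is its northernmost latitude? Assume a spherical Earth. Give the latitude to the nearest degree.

The great circle lies in the plane with unit normal n̂ = (p₁ × p₂)/|p₁ × p₂|.
Here n̂_z ≈ +0.473; the vertex latitude is φ_max = arccos|n̂_z| ≈ 61.7°.
Check via Clairaut: cos φ_max = |cos φ₁| · sin C = cos(33.9°)·sin(34.8°) ≈ 0.473, again giving ≈ 61.7°.

≈ 62°N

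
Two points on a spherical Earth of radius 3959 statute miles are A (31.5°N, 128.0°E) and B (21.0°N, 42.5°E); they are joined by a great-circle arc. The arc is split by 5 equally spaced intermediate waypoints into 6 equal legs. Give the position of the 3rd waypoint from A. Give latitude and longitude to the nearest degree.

Convert each endpoint to a unit vector on the sphere (x = cos φ cos λ, y = cos φ sin λ, z = sin φ).
The central angle between the endpoints is δ = arccos(p₁·p₂) ≈ 1.318 rad (75.5°).
Interpolate at f = 3/6 with slerp weights a = sin((1−f)δ)/sin δ ≈ 0.633, b = sin(fδ)/sin δ ≈ 0.633.
p = a·p₁ + b·p₂ ≈ (0.103, 0.824, 0.557); φ = arcsin(p_z) ≈ 33.86°, λ = atan2(p_y, p_x) ≈ 82.85°.

≈ (34°N, 83°E)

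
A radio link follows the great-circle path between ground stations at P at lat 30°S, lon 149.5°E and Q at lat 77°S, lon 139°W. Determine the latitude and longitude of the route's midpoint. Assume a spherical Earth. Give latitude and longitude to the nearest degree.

The haversine formula gives a central angle δ ≈ 0.990 rad (56.7°) between the endpoints.
Interpolate at f = 1/2 with slerp weights a = sin((1−f)δ)/sin δ ≈ 0.568, b = sin(fδ)/sin δ ≈ 0.568.
p = a·p₁ + b·p₂ ≈ (-0.520, 0.166, -0.838); φ = arcsin(p_z) ≈ -56.89°, λ = atan2(p_y, p_x) ≈ 162.32°.

≈ lat 57°S, lon 162°E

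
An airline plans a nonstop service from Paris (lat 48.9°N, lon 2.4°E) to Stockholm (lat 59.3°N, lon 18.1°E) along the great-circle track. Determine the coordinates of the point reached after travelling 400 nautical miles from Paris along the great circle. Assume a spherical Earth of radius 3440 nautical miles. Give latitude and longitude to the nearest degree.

≈ lat 54°N, lon 9°E

Write both endpoints as unit vectors p₁, p₂ with components (cos φ cos λ, cos φ sin λ, sin φ).
The central angle between the endpoints is δ = arccos(p₁·p₂) ≈ 0.241 rad (13.8°). The total great-circle distance is δ·R ≈ 0.241 × 3440 ≈ 830 nmi, so the target fraction is f = 400/830 ≈ 0.482.
Interpolate at f ≈ 0.482 with slerp weights a = sin((1−f)δ)/sin δ ≈ 0.522, b = sin(fδ)/sin δ ≈ 0.486.
p = a·p₁ + b·p₂ ≈ (0.578, 0.091, 0.811); φ = arcsin(p_z) ≈ 54.16°, λ = atan2(p_y, p_x) ≈ 8.98°.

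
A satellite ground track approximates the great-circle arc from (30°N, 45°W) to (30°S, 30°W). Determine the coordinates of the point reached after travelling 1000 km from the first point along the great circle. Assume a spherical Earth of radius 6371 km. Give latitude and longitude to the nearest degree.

The haversine formula gives a central angle δ ≈ 1.076 rad (61.7°) between the endpoints. The total great-circle distance is δ·R ≈ 1.076 × 6371 ≈ 6858 km, so the target fraction is f = 1000/6858 ≈ 0.146.
Interpolate at f ≈ 0.146 with slerp weights a = sin((1−f)δ)/sin δ ≈ 0.903, b = sin(fδ)/sin δ ≈ 0.178.
p = a·p₁ + b·p₂ ≈ (0.686, -0.630, 0.363); φ = arcsin(p_z) ≈ 21.28°, λ = atan2(p_y, p_x) ≈ -42.55°.

≈ (21°N, 43°W)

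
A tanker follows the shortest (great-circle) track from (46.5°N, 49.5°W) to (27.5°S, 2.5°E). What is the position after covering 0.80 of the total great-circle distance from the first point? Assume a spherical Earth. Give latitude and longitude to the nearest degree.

Write both endpoints as unit vectors p₁, p₂ with components (cos φ cos λ, cos φ sin λ, sin φ).
The central angle between the endpoints is δ = arccos(p₁·p₂) ≈ 1.530 rad (87.7°).
Interpolate at f = 0.80 with slerp weights a = sin((1−f)δ)/sin δ ≈ 0.301, b = sin(fδ)/sin δ ≈ 0.941.
p = a·p₁ + b·p₂ ≈ (0.969, -0.121, -0.216); φ = arcsin(p_z) ≈ -12.47°, λ = atan2(p_y, p_x) ≈ -7.14°.

≈ (12°S, 7°W)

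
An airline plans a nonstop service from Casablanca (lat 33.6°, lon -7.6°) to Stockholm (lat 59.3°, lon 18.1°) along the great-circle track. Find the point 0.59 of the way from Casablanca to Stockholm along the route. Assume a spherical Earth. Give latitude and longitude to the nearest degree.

≈ lat 49°, lon 4°

The haversine formula gives a central angle δ ≈ 0.537 rad (30.8°) between the endpoints.
Interpolate at f = 0.59 with slerp weights a = sin((1−f)δ)/sin δ ≈ 0.427, b = sin(fδ)/sin δ ≈ 0.609.
p = a·p₁ + b·p₂ ≈ (0.648, 0.050, 0.760); φ = arcsin(p_z) ≈ 49.46°, λ = atan2(p_y, p_x) ≈ 4.37°.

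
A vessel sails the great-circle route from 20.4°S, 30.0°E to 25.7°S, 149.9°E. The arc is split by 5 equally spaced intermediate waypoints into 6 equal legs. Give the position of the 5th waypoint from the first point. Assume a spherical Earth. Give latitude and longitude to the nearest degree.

Write both endpoints as unit vectors p₁, p₂ with components (cos φ cos λ, cos φ sin λ, sin φ).
The central angle between the endpoints is δ = arccos(p₁·p₂) ≈ 1.844 rad (105.7°).
Interpolate at f = 5/6 with slerp weights a = sin((1−f)δ)/sin δ ≈ 0.314, b = sin(fδ)/sin δ ≈ 1.038.
p = a·p₁ + b·p₂ ≈ (-0.554, 0.616, -0.560); φ = arcsin(p_z) ≈ -34.03°, λ = atan2(p_y, p_x) ≈ 131.96°.

≈ 34°S, 132°E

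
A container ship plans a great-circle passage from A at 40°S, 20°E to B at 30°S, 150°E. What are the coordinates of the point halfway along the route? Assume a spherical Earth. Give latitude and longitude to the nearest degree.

≈ 59°S, 92°E

From cos δ = sin φ₁ sin φ₂ + cos φ₁ cos φ₂ cos Δλ, the central angle is δ ≈ 1.676 rad (96.0°).
Interpolate at f = 1/2 with slerp weights a = sin((1−f)δ)/sin δ ≈ 0.747, b = sin(fδ)/sin δ ≈ 0.747.
p = a·p₁ + b·p₂ ≈ (-0.023, 0.519, -0.854); φ = arcsin(p_z) ≈ -58.67°, λ = atan2(p_y, p_x) ≈ 92.48°.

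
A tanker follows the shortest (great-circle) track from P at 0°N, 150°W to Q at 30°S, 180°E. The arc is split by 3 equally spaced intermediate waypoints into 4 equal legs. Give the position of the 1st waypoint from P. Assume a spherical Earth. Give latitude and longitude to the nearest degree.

From cos δ = sin φ₁ sin φ₂ + cos φ₁ cos φ₂ cos Δλ, the central angle is δ ≈ 0.723 rad (41.4°).
Interpolate at f = 1/4 with slerp weights a = sin((1−f)δ)/sin δ ≈ 0.780, b = sin(fδ)/sin δ ≈ 0.272.
p = a·p₁ + b·p₂ ≈ (-0.911, -0.390, -0.136); φ = arcsin(p_z) ≈ -7.81°, λ = atan2(p_y, p_x) ≈ -156.82°.

≈ 8°S, 157°W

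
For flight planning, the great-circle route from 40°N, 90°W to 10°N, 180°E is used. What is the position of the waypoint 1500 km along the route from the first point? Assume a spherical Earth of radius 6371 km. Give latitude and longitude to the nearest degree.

≈ 40°N, 108°W

Write both endpoints as unit vectors p₁, p₂ with components (cos φ cos λ, cos φ sin λ, sin φ).
The central angle between the endpoints is δ = arccos(p₁·p₂) ≈ 1.459 rad (83.6°). The total great-circle distance is δ·R ≈ 1.459 × 6371 ≈ 9295 km, so the target fraction is f = 1500/9295 ≈ 0.161.
Interpolate at f ≈ 0.161 with slerp weights a = sin((1−f)δ)/sin δ ≈ 0.946, b = sin(fδ)/sin δ ≈ 0.235.
p = a·p₁ + b·p₂ ≈ (-0.231, -0.725, 0.649); φ = arcsin(p_z) ≈ 40.46°, λ = atan2(p_y, p_x) ≈ -107.69°.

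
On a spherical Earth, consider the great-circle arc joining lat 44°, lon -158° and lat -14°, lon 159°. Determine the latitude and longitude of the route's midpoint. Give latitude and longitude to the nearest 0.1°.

Write both endpoints as unit vectors p₁, p₂ with components (cos φ cos λ, cos φ sin λ, sin φ).
The central angle between the endpoints is δ = arccos(p₁·p₂) ≈ 1.221 rad (70.0°).
Interpolate at f = 1/2 with slerp weights a = sin((1−f)δ)/sin δ ≈ 0.610, b = sin(fδ)/sin δ ≈ 0.610.
p = a·p₁ + b·p₂ ≈ (-0.960, 0.048, 0.276); φ = arcsin(p_z) ≈ 16.04°, λ = atan2(p_y, p_x) ≈ 177.15°.

≈ lat 16.0°, lon 177.2°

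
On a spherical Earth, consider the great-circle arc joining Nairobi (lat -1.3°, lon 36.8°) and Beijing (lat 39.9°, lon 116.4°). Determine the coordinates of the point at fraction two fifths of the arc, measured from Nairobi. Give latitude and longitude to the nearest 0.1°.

Convert each endpoint to a unit vector on the sphere (x = cos φ cos λ, y = cos φ sin λ, z = sin φ).
The central angle between the endpoints is δ = arccos(p₁·p₂) ≈ 1.447 rad (82.9°).
Interpolate at f = 2/5 with slerp weights a = sin((1−f)δ)/sin δ ≈ 0.769, b = sin(fδ)/sin δ ≈ 0.551.
p = a·p₁ + b·p₂ ≈ (0.428, 0.839, 0.336); φ = arcsin(p_z) ≈ 19.64°, λ = atan2(p_y, p_x) ≈ 63.00°.

≈ lat 19.6°, lon 63.0°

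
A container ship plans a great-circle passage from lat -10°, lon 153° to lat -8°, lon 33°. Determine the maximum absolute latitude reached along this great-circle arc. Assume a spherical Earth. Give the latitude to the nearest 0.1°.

≈ -17.6°

The great circle lies in the plane with unit normal n̂ = (p₁ × p₂)/|p₁ × p₂|.
Here n̂_z ≈ -0.953; the vertex latitude is φ_max = arccos|n̂_z| ≈ 17.6°.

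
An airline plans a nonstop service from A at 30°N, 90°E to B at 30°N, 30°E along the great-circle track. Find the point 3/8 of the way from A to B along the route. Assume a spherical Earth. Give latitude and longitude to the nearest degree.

Convert each endpoint to a unit vector on the sphere (x = cos φ cos λ, y = cos φ sin λ, z = sin φ).
The central angle between the endpoints is δ = arccos(p₁·p₂) ≈ 0.896 rad (51.3°).
Interpolate at f = 3/8 with slerp weights a = sin((1−f)δ)/sin δ ≈ 0.680, b = sin(fδ)/sin δ ≈ 0.422.
p = a·p₁ + b·p₂ ≈ (0.317, 0.772, 0.551); φ = arcsin(p_z) ≈ 33.45°, λ = atan2(p_y, p_x) ≈ 67.70°.

≈ 33°N, 68°E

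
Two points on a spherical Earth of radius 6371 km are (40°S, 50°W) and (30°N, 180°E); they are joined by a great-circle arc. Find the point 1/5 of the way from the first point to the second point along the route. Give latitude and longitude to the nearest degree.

Convert each endpoint to a unit vector on the sphere (x = cos φ cos λ, y = cos φ sin λ, z = sin φ).
The central angle between the endpoints is δ = arccos(p₁·p₂) ≈ 2.416 rad (138.4°).
Interpolate at f = 1/5 with slerp weights a = sin((1−f)δ)/sin δ ≈ 1.409, b = sin(fδ)/sin δ ≈ 0.700.
p = a·p₁ + b·p₂ ≈ (0.088, -0.827, -0.556); φ = arcsin(p_z) ≈ -33.76°, λ = atan2(p_y, p_x) ≈ -83.94°.

≈ (34°S, 84°W)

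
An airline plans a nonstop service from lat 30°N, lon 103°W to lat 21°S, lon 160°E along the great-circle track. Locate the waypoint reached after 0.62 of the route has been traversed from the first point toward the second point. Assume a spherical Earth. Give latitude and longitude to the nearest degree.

≈ lat 0°N, lon 165°W

The haversine formula gives a central angle δ ≈ 1.852 rad (106.1°) between the endpoints.
Interpolate at f = 0.62 with slerp weights a = sin((1−f)δ)/sin δ ≈ 0.674, b = sin(fδ)/sin δ ≈ 0.949.
p = a·p₁ + b·p₂ ≈ (-0.964, -0.265, -0.003); φ = arcsin(p_z) ≈ -0.20°, λ = atan2(p_y, p_x) ≈ -164.62°.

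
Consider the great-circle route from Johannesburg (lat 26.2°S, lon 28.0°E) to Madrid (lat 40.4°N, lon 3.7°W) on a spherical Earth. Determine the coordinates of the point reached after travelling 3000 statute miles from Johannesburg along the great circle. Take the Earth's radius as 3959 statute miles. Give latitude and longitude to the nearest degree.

≈ lat 14°N, lon 11°E

Convert each endpoint to a unit vector on the sphere (x = cos φ cos λ, y = cos φ sin λ, z = sin φ).
The central angle between the endpoints is δ = arccos(p₁·p₂) ≈ 1.271 rad (72.8°). The total great-circle distance is δ·R ≈ 1.271 × 3959 ≈ 5032 mi, so the target fraction is f = 3000/5032 ≈ 0.596.
Interpolate at f ≈ 0.596 with slerp weights a = sin((1−f)δ)/sin δ ≈ 0.514, b = sin(fδ)/sin δ ≈ 0.719.
p = a·p₁ + b·p₂ ≈ (0.954, 0.181, 0.239); φ = arcsin(p_z) ≈ 13.84°, λ = atan2(p_y, p_x) ≈ 10.75°.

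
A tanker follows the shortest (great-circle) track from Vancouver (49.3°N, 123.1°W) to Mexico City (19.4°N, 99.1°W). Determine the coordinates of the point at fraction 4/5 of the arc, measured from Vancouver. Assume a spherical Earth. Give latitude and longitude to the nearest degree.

Convert each endpoint to a unit vector on the sphere (x = cos φ cos λ, y = cos φ sin λ, z = sin φ).
The central angle between the endpoints is δ = arccos(p₁·p₂) ≈ 0.620 rad (35.5°).
Interpolate at f = 4/5 with slerp weights a = sin((1−f)δ)/sin δ ≈ 0.213, b = sin(fδ)/sin δ ≈ 0.819.
p = a·p₁ + b·p₂ ≈ (-0.198, -0.879, 0.433); φ = arcsin(p_z) ≈ 25.69°, λ = atan2(p_y, p_x) ≈ -102.69°.

≈ 26°N, 103°W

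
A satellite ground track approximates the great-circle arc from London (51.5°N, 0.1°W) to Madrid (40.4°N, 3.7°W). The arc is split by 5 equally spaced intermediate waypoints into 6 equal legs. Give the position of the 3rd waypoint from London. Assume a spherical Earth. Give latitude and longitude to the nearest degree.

Convert each endpoint to a unit vector on the sphere (x = cos φ cos λ, y = cos φ sin λ, z = sin φ).
The central angle between the endpoints is δ = arccos(p₁·p₂) ≈ 0.199 rad (11.4°).
Interpolate at f = 3/6 with slerp weights a = sin((1−f)δ)/sin δ ≈ 0.502, b = sin(fδ)/sin δ ≈ 0.502.
p = a·p₁ + b·p₂ ≈ (0.695, -0.025, 0.719); φ = arcsin(p_z) ≈ 45.96°, λ = atan2(p_y, p_x) ≈ -2.08°.

≈ 46°N, 2°W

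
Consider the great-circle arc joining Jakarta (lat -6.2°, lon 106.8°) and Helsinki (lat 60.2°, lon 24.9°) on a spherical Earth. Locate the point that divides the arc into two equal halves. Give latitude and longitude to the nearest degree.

Convert each endpoint to a unit vector on the sphere (x = cos φ cos λ, y = cos φ sin λ, z = sin φ).
The central angle between the endpoints is δ = arccos(p₁·p₂) ≈ 1.595 rad (91.4°).
Interpolate at f = 1/2 with slerp weights a = sin((1−f)δ)/sin δ ≈ 0.716, b = sin(fδ)/sin δ ≈ 0.716.
p = a·p₁ + b·p₂ ≈ (0.117, 0.831, 0.544); φ = arcsin(p_z) ≈ 32.94°, λ = atan2(p_y, p_x) ≈ 81.99°.

≈ lat 33°, lon 82°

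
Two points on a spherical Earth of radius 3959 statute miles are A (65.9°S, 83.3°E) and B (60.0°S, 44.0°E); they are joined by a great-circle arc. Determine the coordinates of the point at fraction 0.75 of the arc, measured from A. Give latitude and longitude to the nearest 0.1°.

≈ (62.4°S, 52.2°E)

Convert each endpoint to a unit vector on the sphere (x = cos φ cos λ, y = cos φ sin λ, z = sin φ).
The central angle between the endpoints is δ = arccos(p₁·p₂) ≈ 0.322 rad (18.5°).
Interpolate at f = 0.75 with slerp weights a = sin((1−f)δ)/sin δ ≈ 0.254, b = sin(fδ)/sin δ ≈ 0.756.
p = a·p₁ + b·p₂ ≈ (0.284, 0.366, -0.886); φ = arcsin(p_z) ≈ -62.43°, λ = atan2(p_y, p_x) ≈ 52.16°.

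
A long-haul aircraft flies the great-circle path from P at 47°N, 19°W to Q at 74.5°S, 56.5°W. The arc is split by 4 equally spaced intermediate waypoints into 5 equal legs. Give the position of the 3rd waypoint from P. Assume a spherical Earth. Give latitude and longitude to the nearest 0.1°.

From cos δ = sin φ₁ sin φ₂ + cos φ₁ cos φ₂ cos Δλ, the central angle is δ ≈ 2.165 rad (124.1°).
Interpolate at f = 3/5 with slerp weights a = sin((1−f)δ)/sin δ ≈ 0.920, b = sin(fδ)/sin δ ≈ 1.163.
p = a·p₁ + b·p₂ ≈ (0.765, -0.463, -0.448); φ = arcsin(p_z) ≈ -26.62°, λ = atan2(p_y, p_x) ≈ -31.22°.

≈ 26.6°S, 31.2°W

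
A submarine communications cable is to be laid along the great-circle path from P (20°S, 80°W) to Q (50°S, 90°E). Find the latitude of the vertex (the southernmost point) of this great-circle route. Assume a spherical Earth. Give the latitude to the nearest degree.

≈ 84°S

The great circle lies in the plane with unit normal n̂ = (p₁ × p₂)/|p₁ × p₂|.
Here n̂_z ≈ +0.111; the vertex latitude is φ_max = arccos|n̂_z| ≈ 83.6°.
Check via Clairaut: cos φ_max = |cos φ₁| · sin C = cos(20.0°)·sin(173.2°) ≈ 0.111, again giving ≈ 83.6°.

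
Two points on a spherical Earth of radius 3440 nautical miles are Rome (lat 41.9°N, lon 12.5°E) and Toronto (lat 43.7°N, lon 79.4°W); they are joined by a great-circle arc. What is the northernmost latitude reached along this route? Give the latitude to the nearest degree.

≈ 53°N

The great circle lies in the plane with unit normal n̂ = (p₁ × p₂)/|p₁ × p₂|.
Here n̂_z ≈ -0.600; the vertex latitude is φ_max = arccos|n̂_z| ≈ 53.1°.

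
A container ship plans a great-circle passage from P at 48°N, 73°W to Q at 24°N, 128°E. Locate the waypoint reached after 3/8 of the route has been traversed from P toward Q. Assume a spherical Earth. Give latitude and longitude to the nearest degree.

≈ 77°N, 145°W

From cos δ = sin φ₁ sin φ₂ + cos φ₁ cos φ₂ cos Δλ, the central angle is δ ≈ 1.843 rad (105.6°).
Interpolate at f = 3/8 with slerp weights a = sin((1−f)δ)/sin δ ≈ 0.948, b = sin(fδ)/sin δ ≈ 0.662.
p = a·p₁ + b·p₂ ≈ (-0.187, -0.131, 0.974); φ = arcsin(p_z) ≈ 76.84°, λ = atan2(p_y, p_x) ≈ -145.03°.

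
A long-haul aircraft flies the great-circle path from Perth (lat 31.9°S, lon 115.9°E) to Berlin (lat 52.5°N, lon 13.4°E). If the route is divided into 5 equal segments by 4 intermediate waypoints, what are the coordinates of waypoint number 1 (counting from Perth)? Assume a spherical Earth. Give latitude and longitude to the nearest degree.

≈ lat 13°S, lon 99°E

Write both endpoints as unit vectors p₁, p₂ with components (cos φ cos λ, cos φ sin λ, sin φ).
The central angle between the endpoints is δ = arccos(p₁·p₂) ≈ 2.131 rad (122.1°).
Interpolate at f = 1/5 with slerp weights a = sin((1−f)δ)/sin δ ≈ 1.170, b = sin(fδ)/sin δ ≈ 0.488.
p = a·p₁ + b·p₂ ≈ (-0.145, 0.962, -0.231); φ = arcsin(p_z) ≈ -13.36°, λ = atan2(p_y, p_x) ≈ 98.56°.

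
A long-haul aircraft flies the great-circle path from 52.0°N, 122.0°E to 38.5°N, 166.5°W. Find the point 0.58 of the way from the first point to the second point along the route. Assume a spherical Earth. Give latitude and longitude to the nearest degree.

≈ 50°N, 169°E

From cos δ = sin φ₁ sin φ₂ + cos φ₁ cos φ₂ cos Δλ, the central angle is δ ≈ 0.872 rad (50.0°).
Interpolate at f = 0.58 with slerp weights a = sin((1−f)δ)/sin δ ≈ 0.468, b = sin(fδ)/sin δ ≈ 0.633.
p = a·p₁ + b·p₂ ≈ (-0.634, 0.129, 0.762); φ = arcsin(p_z) ≈ 49.68°, λ = atan2(p_y, p_x) ≈ 168.54°.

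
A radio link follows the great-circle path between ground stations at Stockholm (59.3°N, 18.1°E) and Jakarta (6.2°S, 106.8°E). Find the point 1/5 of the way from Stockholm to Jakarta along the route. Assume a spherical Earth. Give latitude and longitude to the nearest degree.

Write both endpoints as unit vectors p₁, p₂ with components (cos φ cos λ, cos φ sin λ, sin φ).
The central angle between the endpoints is δ = arccos(p₁·p₂) ≈ 1.652 rad (94.7°).
Interpolate at f = 1/5 with slerp weights a = sin((1−f)δ)/sin δ ≈ 0.972, b = sin(fδ)/sin δ ≈ 0.326.
p = a·p₁ + b·p₂ ≈ (0.378, 0.464, 0.801); φ = arcsin(p_z) ≈ 53.22°, λ = atan2(p_y, p_x) ≈ 50.81°.

≈ (53°N, 51°E)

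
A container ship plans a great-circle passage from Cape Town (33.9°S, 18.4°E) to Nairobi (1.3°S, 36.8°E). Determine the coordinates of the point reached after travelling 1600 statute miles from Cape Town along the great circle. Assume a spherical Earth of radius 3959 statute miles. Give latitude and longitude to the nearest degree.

Convert each endpoint to a unit vector on the sphere (x = cos φ cos λ, y = cos φ sin λ, z = sin φ).
The central angle between the endpoints is δ = arccos(p₁·p₂) ≈ 0.643 rad (36.9°). The total great-circle distance is δ·R ≈ 0.643 × 3959 ≈ 2547 mi, so the target fraction is f = 1600/2547 ≈ 0.628.
Interpolate at f ≈ 0.628 with slerp weights a = sin((1−f)δ)/sin δ ≈ 0.395, b = sin(fδ)/sin δ ≈ 0.655.
p = a·p₁ + b·p₂ ≈ (0.836, 0.496, -0.235); φ = arcsin(p_z) ≈ -13.60°, λ = atan2(p_y, p_x) ≈ 30.69°.

≈ 14°S, 31°E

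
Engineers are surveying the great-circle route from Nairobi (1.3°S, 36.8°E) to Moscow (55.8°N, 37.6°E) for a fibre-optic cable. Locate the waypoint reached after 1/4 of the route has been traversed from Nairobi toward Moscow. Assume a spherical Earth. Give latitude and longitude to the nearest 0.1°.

≈ 13.0°N, 36.9°E

Write both endpoints as unit vectors p₁, p₂ with components (cos φ cos λ, cos φ sin λ, sin φ).
The central angle between the endpoints is δ = arccos(p₁·p₂) ≈ 0.997 rad (57.1°).
Interpolate at f = 1/4 with slerp weights a = sin((1−f)δ)/sin δ ≈ 0.810, b = sin(fδ)/sin δ ≈ 0.294.
p = a·p₁ + b·p₂ ≈ (0.779, 0.586, 0.225); φ = arcsin(p_z) ≈ 12.98°, λ = atan2(p_y, p_x) ≈ 36.94°.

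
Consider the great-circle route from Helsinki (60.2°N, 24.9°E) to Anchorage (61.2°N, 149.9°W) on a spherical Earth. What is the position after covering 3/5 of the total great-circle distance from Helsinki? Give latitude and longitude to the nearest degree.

Write both endpoints as unit vectors p₁, p₂ with components (cos φ cos λ, cos φ sin λ, sin φ).
The central angle between the endpoints is δ = arccos(p₁·p₂) ≈ 1.022 rad (58.5°).
Interpolate at f = 3/5 with slerp weights a = sin((1−f)δ)/sin δ ≈ 0.466, b = sin(fδ)/sin δ ≈ 0.674.
p = a·p₁ + b·p₂ ≈ (-0.071, -0.065, 0.995); φ = arcsin(p_z) ≈ 84.45°, λ = atan2(p_y, p_x) ≈ -137.36°.

≈ (84°N, 137°W)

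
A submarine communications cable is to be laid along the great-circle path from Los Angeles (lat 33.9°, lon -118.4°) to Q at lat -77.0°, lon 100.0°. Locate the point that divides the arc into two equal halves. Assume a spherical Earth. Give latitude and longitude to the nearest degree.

≈ lat -32°, lon -130°

Convert each endpoint to a unit vector on the sphere (x = cos φ cos λ, y = cos φ sin λ, z = sin φ).
The central angle between the endpoints is δ = arccos(p₁·p₂) ≈ 2.332 rad (133.6°).
Interpolate at f = 1/2 with slerp weights a = sin((1−f)δ)/sin δ ≈ 1.270, b = sin(fδ)/sin δ ≈ 1.270.
p = a·p₁ + b·p₂ ≈ (-0.551, -0.646, -0.529); φ = arcsin(p_z) ≈ -31.93°, λ = atan2(p_y, p_x) ≈ -130.47°.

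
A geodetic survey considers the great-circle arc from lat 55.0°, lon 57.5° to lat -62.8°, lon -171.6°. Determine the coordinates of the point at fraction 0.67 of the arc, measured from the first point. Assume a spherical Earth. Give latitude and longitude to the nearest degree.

Convert each endpoint to a unit vector on the sphere (x = cos φ cos λ, y = cos φ sin λ, z = sin φ).
The central angle between the endpoints is δ = arccos(p₁·p₂) ≈ 2.691 rad (154.2°).
Interpolate at f = 0.67 with slerp weights a = sin((1−f)δ)/sin δ ≈ 1.782, b = sin(fδ)/sin δ ≈ 2.235.
p = a·p₁ + b·p₂ ≈ (-0.462, 0.713, -0.528); φ = arcsin(p_z) ≈ -31.89°, λ = atan2(p_y, p_x) ≈ 122.92°.

≈ lat -32°, lon 123°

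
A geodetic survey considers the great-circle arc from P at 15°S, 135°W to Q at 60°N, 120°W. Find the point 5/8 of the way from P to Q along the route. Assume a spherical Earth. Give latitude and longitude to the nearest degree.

Convert each endpoint to a unit vector on the sphere (x = cos φ cos λ, y = cos φ sin λ, z = sin φ).
The central angle between the endpoints is δ = arccos(p₁·p₂) ≈ 1.326 rad (76.0°).
Interpolate at f = 5/8 with slerp weights a = sin((1−f)δ)/sin δ ≈ 0.492, b = sin(fδ)/sin δ ≈ 0.760.
p = a·p₁ + b·p₂ ≈ (-0.526, -0.665, 0.531); φ = arcsin(p_z) ≈ 32.05°, λ = atan2(p_y, p_x) ≈ -128.34°.

≈ 32°N, 128°W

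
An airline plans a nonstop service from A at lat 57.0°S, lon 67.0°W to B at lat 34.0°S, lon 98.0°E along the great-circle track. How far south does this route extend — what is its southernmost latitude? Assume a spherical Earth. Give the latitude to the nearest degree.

≈ 83°S

The great circle lies in the plane with unit normal n̂ = (p₁ × p₂)/|p₁ × p₂|.
Here n̂_z ≈ +0.117; the vertex latitude is φ_max = arccos|n̂_z| ≈ 83.3°.
Check via Clairaut: cos φ_max = |cos φ₁| · sin C = cos(57.0°)·sin(167.6°) ≈ 0.117, again giving ≈ 83.3°.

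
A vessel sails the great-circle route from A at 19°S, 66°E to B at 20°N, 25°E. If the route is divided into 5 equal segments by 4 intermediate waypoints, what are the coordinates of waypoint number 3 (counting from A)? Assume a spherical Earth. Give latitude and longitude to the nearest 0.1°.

Convert each endpoint to a unit vector on the sphere (x = cos φ cos λ, y = cos φ sin λ, z = sin φ).
The central angle between the endpoints is δ = arccos(p₁·p₂) ≈ 0.977 rad (56.0°).
Interpolate at f = 3/5 with slerp weights a = sin((1−f)δ)/sin δ ≈ 0.460, b = sin(fδ)/sin δ ≈ 0.668.
p = a·p₁ + b·p₂ ≈ (0.745, 0.662, 0.079); φ = arcsin(p_z) ≈ 4.51°, λ = atan2(p_y, p_x) ≈ 41.62°.

≈ 4.5°N, 41.6°E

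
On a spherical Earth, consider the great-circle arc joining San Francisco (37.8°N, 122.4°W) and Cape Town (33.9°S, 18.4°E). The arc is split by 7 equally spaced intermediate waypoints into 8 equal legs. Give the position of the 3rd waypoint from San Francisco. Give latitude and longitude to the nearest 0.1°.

≈ 16.8°N, 63.3°W

Convert each endpoint to a unit vector on the sphere (x = cos φ cos λ, y = cos φ sin λ, z = sin φ).
The central angle between the endpoints is δ = arccos(p₁·p₂) ≈ 2.587 rad (148.2°).
Interpolate at f = 3/8 with slerp weights a = sin((1−f)δ)/sin δ ≈ 1.897, b = sin(fδ)/sin δ ≈ 1.566.
p = a·p₁ + b·p₂ ≈ (0.431, -0.855, 0.289); φ = arcsin(p_z) ≈ 16.79°, λ = atan2(p_y, p_x) ≈ -63.27°.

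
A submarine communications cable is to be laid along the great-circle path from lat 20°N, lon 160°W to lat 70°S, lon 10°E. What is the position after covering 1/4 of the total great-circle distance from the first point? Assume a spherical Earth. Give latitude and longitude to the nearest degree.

From cos δ = sin φ₁ sin φ₂ + cos φ₁ cos φ₂ cos Δλ, the central angle is δ ≈ 2.263 rad (129.6°).
Interpolate at f = 1/4 with slerp weights a = sin((1−f)δ)/sin δ ≈ 1.288, b = sin(fδ)/sin δ ≈ 0.696.
p = a·p₁ + b·p₂ ≈ (-0.903, -0.373, -0.213); φ = arcsin(p_z) ≈ -12.32°, λ = atan2(p_y, p_x) ≈ -157.58°.

≈ lat 12°S, lon 158°W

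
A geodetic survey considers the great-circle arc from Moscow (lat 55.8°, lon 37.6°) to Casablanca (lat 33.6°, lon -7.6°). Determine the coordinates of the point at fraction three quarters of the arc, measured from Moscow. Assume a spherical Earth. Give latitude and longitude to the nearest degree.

≈ lat 41°, lon 0°

Write both endpoints as unit vectors p₁, p₂ with components (cos φ cos λ, cos φ sin λ, sin φ).
The central angle between the endpoints is δ = arccos(p₁·p₂) ≈ 0.664 rad (38.0°).
Interpolate at f = 3/4 with slerp weights a = sin((1−f)δ)/sin δ ≈ 0.268, b = sin(fδ)/sin δ ≈ 0.775.
p = a·p₁ + b·p₂ ≈ (0.759, 0.007, 0.651); φ = arcsin(p_z) ≈ 40.59°, λ = atan2(p_y, p_x) ≈ 0.50°.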